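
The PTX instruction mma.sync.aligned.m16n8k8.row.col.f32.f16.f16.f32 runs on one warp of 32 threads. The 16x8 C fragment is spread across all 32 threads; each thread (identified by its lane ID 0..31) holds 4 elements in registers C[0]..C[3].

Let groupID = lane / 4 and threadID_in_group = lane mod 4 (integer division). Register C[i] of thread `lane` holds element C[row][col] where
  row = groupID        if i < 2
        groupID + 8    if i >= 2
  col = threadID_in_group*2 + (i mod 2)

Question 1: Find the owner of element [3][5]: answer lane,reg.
r=3⇒gr=3,Rb=0  c=5⇒th=2,odd=1
L=3*4+2=14  i=0*2+1=1

14,1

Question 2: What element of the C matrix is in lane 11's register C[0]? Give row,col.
L=11→G=11>>2=2, T=11&3=3
[0]→row 2+0=2  col 3·2+0=6

2,6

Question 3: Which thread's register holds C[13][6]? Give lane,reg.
r:13=>grp=5,rB=1  c:6=>tig=3,lo=0
L=5*4+3=23  i=1*2+0=2

23,2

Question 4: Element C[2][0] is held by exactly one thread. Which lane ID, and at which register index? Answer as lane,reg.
r: 2->gid=2,r8=0  c: 0->tid=0,i&1=0
L=2*4+0=8  i=0*2+0=0

8,0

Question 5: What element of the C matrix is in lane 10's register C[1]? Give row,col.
10: gid=2,tid=2
[1] (2+0,2*2+1) = (2,5)

2,5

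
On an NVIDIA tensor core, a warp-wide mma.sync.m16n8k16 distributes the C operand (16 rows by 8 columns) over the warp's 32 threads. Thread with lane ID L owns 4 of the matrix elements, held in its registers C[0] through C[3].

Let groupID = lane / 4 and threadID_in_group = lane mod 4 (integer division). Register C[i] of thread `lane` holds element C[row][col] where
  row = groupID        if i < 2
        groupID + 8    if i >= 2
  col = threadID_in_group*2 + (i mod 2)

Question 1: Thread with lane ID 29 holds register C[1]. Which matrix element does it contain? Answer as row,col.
7,3

29: g=7,t=1
[1] (7+0,1*2+1) = (7,3)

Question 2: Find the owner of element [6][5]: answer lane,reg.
26,1

r:6=>grp=6,rB=0  c:5=>tig=2,lo=1
L=6*4+2=26  i=0*2+1=1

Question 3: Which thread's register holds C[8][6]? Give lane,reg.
3,2

r=8⇒gr=0,Rb=1  c=6⇒th=3,odd=0
L=0*4+3=3  i=1*2+0=2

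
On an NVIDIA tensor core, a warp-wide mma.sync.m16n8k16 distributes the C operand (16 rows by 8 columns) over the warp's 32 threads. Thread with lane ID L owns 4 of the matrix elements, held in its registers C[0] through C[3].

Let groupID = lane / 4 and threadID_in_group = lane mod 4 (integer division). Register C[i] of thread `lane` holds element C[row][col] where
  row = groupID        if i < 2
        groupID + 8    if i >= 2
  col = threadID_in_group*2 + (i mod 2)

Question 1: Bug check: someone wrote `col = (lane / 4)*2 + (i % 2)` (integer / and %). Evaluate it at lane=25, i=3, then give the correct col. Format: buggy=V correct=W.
`(lane / 4)*2 + (i % 2)`[25,3]=>13
lane 25=>25/4=6, 25 mod 4=1
i=3  r:6+8=>14  c:2·1+1=>3
col: 13 vs 3

buggy=13 correct=3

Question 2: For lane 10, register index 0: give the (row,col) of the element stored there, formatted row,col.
2,4

L=10→G=10>>2=2, T=10&3=2
[0]→row 2+0=2  col 2·2+0=4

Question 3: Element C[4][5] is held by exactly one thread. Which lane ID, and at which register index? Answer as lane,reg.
r=4->g=4,rb=0  c=5->t=2,b0=1
L=4*4+2=18  i=0*2+1=1

18,1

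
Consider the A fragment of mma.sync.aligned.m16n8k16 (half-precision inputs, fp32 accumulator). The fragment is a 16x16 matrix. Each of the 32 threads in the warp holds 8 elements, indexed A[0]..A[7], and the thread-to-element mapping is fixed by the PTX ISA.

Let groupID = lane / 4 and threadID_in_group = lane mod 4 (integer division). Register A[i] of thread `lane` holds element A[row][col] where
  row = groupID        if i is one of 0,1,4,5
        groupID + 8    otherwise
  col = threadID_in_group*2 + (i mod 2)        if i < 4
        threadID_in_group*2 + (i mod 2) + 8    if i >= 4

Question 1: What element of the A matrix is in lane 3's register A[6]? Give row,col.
8,14

3: G=0,T=3
[6] (0+8,3*2+0+8) = (8,14)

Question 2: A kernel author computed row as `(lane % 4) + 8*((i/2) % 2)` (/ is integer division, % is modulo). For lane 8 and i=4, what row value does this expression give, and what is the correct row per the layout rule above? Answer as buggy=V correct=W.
buggy=0 correct=2

`(lane % 4) + 8*((i/2) % 2)`[8,4]⇒0
lane 8⇒8/4=2, 8 mod 4=0
i=4  r:2+0⇒2  c:2·0+0+8⇒8
row: 0 vs 2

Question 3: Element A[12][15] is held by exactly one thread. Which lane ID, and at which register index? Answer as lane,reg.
r=12→G=4,rhi=1  c=15→chi=1,T=3,p=1
L=4*4+3=19  i=1*4+1*2+1=7

19,7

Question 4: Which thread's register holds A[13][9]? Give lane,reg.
r:13=>grp=5,rB=1  c:9=>cB=1,tig=0,lo=1
L=5*4+0=20  i=1*4+1*2+1=7

20,7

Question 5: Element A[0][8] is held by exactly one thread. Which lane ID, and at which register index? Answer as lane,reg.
r:0=>grp=0,rB=0  c:8=>cB=1,tig=0,lo=0
L=0*4+0=0  i=1*4+0*2+0=4

0,4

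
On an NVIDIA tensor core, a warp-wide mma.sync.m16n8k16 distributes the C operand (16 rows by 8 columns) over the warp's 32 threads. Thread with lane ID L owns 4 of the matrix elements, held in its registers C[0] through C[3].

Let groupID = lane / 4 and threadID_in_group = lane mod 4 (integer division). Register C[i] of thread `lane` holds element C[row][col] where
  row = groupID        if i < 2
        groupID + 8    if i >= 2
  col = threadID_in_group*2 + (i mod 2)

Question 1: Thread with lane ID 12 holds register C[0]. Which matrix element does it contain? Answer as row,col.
12: grp=3,tig=0
[0] (3+0,0*2+0) = (3,0)

3,0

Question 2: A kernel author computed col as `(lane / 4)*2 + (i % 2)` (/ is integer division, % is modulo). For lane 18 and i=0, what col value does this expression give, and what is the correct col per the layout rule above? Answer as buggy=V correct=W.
`(lane / 4)*2 + (i % 2)`[18,0]->8
L=18->g=18>>2=4, t=18&3=2
[0]->row 4+0=4  col 2·2+0=4
col: 8 vs 4

buggy=8 correct=4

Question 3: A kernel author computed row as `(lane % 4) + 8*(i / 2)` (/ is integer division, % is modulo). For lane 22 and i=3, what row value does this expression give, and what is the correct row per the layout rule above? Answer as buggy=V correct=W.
buggy=10 correct=13

`(lane % 4) + 8*(i / 2)`[22,3]->10
L=22->gid=22>>2=5, tid=22&3=2
[3]->row 5+8=13  col 2·2+1=5
row: 10 vs 13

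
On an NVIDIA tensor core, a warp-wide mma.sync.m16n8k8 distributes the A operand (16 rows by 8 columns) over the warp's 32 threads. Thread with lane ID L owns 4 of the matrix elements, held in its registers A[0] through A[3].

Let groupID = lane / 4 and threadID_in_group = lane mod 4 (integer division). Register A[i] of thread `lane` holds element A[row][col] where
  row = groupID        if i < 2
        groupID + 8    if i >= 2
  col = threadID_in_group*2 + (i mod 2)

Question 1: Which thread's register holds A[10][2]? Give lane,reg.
r: 10->gid=2,r8=1  c: 2->tid=1,i&1=0
L=2*4+1=9  i=1*2+0=2

9,2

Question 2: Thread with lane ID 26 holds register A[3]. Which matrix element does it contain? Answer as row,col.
lane 26: G=6 (26/4), T=2 (26%4)
i=3: r=6+8=14, c=2*2+1=5

14,5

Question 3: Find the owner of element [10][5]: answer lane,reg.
10,3

r=10->g=2,rb=1  c=5->t=2,b0=1
L=2*4+2=10  i=1*2+1=3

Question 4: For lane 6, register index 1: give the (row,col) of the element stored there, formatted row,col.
1,5

lane 6→6/4=1, 6 mod 4=2
i=1  r:1+0→1  c:2·2+1→5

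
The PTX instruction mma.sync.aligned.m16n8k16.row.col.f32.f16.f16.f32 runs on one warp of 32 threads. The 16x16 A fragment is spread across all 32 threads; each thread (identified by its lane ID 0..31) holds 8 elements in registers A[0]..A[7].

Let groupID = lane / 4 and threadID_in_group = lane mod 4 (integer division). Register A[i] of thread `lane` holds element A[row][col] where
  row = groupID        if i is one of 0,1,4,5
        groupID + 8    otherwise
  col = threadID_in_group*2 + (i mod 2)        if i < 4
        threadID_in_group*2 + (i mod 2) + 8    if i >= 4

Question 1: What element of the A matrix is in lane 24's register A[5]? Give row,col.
L=24=>grp=24>>2=6, tig=24&3=0
[5]=>row 6+0=6  col 0·2+1+8=9

6,9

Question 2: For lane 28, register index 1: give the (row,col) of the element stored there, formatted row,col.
7,1

L=28⇒gr=28>>2=7, th=28&3=0
[1]⇒row 7+0=7  col 0·2+1+0=1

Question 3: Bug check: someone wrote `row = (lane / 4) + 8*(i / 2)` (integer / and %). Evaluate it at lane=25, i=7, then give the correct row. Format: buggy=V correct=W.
buggy=30 correct=14

`(lane / 4) + 8*(i / 2)`[25,7]→30
25: G=6,T=1
[7] (6+8,1*2+1+8) = (14,11)
row: 30 vs 14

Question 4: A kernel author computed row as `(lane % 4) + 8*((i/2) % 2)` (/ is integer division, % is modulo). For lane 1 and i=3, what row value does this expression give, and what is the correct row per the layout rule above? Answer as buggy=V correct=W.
buggy=9 correct=8

`(lane % 4) + 8*((i/2) % 2)`[1,3]→9
lane 1: G=0 (1/4), T=1 (1%4)
i=3: r=0+8=8, c=1*2+1+0=3
row: 9 vs 8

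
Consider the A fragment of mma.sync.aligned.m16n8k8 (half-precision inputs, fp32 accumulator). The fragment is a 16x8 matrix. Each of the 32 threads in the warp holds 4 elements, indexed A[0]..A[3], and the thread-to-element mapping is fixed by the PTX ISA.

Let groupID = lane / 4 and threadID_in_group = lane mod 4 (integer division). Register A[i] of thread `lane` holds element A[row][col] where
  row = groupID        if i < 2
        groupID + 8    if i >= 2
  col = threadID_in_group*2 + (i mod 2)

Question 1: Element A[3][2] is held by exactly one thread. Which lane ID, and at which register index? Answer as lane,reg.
r=3→G=3,rhi=0  c=2→T=1,p=0
L=3*4+1=13  i=0*2+0=0

13,0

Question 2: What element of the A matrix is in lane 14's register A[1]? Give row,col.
3,5

L=14⇒gr=14>>2=3, th=14&3=2
[1]⇒row 3+0=3  col 2·2+1=5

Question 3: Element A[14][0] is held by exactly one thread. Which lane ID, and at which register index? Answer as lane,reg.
r:14=>grp=6,rB=1  c:0=>tig=0,lo=0
L=6*4+0=24  i=1*2+0=2

24,2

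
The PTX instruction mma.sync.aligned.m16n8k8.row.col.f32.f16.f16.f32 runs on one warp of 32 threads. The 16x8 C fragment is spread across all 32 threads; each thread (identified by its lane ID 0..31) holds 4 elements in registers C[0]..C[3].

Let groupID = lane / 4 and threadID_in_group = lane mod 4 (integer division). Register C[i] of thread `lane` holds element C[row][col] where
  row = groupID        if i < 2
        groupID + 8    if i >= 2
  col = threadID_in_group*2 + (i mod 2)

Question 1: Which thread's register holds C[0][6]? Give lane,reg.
r: 0->gid=0,r8=0  c: 6->tid=3,i&1=0
L=0*4+3=3  i=0*2+0=0

3,0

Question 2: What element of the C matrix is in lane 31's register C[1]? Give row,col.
L=31→G=31>>2=7, T=31&3=3
[1]→row 7+0=7  col 3·2+1=7

7,7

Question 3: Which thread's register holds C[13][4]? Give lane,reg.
r=13⇒gr=5,Rb=1  c=4⇒th=2,odd=0
L=5*4+2=22  i=1*2+0=2

22,2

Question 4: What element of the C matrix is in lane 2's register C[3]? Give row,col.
L=2->gid=2>>2=0, tid=2&3=2
[3]->row 0+8=8  col 2·2+1=5

8,5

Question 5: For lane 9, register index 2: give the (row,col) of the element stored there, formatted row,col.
9: gid=2,tid=1
[2] (2+8,1*2+0) = (10,2)

10,2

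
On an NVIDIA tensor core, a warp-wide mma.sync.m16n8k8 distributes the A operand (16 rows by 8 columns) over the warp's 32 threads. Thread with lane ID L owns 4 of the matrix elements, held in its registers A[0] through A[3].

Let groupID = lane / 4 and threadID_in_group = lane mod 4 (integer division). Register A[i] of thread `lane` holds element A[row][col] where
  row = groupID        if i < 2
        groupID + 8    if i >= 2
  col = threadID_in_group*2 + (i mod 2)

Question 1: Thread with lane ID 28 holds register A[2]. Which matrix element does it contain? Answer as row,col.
lane 28: grp=7 (28/4), tig=0 (28%4)
i=2: r=7+8=15, c=0*2+0=0

15,0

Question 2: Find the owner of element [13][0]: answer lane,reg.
r=13→G=5,rhi=1  c=0→T=0,p=0
L=5*4+0=20  i=1*2+0=2

20,2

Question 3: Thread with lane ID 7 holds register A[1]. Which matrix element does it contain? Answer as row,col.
7: gid=1,tid=3
[1] (1+0,3*2+1) = (1,7)

1,7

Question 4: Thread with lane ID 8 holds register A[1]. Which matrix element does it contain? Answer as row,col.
2,1

lane 8: g=2 (8/4), t=0 (8%4)
i=1: r=2+0=2, c=0*2+1=1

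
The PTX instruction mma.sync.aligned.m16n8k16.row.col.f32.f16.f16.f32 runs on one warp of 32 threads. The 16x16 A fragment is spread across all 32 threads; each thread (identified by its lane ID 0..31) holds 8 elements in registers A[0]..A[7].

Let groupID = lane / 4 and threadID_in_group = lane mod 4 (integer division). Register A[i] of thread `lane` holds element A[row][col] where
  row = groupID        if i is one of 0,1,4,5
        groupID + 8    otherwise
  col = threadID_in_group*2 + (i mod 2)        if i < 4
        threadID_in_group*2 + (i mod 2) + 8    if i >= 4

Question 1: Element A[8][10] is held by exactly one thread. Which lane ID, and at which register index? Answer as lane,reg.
1,6

r=8⇒gr=0,Rb=1  c=10⇒Cb=1,th=1,odd=0
L=0*4+1=1  i=1*4+1*2+0=6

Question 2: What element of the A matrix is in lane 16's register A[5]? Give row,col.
L=16->gid=16>>2=4, tid=16&3=0
[5]->row 4+0=4  col 0·2+1+8=9

4,9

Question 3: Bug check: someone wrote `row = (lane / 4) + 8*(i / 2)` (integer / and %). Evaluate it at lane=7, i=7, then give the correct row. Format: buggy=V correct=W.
`(lane / 4) + 8*(i / 2)`[7,7]⇒25
L=7⇒gr=7>>2=1, th=7&3=3
[7]⇒row 1+8=9  col 3·2+1+8=15
row: 25 vs 9

buggy=25 correct=9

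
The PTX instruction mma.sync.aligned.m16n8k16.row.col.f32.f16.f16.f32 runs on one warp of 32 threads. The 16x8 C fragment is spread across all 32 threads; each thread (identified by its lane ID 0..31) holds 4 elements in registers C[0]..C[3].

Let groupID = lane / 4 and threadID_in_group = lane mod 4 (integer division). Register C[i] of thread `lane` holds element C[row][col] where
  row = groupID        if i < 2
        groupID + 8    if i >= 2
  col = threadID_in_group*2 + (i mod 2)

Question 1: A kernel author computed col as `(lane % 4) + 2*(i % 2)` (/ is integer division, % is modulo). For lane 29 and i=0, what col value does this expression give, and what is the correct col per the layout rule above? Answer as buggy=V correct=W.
`(lane % 4) + 2*(i % 2)`[29,0]=>1
lane 29: grp=7 (29/4), tig=1 (29%4)
i=0: r=7+0=7, c=1*2+0=2
col: 1 vs 2

buggy=1 correct=2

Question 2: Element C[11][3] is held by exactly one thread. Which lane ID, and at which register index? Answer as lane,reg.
r=11⇒gr=3,Rb=1  c=3⇒th=1,odd=1
L=3*4+1=13  i=1*2+1=3

13,3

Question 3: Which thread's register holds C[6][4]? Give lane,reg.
r: 6->gid=6,r8=0  c: 4->tid=2,i&1=0
L=6*4+2=26  i=0*2+0=0

26,0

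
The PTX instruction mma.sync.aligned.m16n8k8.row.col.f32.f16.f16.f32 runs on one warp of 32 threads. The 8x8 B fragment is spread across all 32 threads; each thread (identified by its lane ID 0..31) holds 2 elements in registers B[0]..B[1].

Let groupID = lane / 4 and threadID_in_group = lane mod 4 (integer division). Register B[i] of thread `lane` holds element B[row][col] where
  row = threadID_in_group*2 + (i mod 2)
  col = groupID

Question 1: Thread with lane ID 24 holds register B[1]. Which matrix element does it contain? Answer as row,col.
1,6

L=24=>grp=24>>2=6, tig=24&3=0
[1]=>row 0·2+1=1  col grp=6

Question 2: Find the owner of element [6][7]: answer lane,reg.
c=7→G=7  r=6→T=3,p=0
L=7*4+3=31  i=0=0

31,0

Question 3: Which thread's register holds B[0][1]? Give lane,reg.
c: 1->gid=1  r: 0->tid=0,i&1=0
L=1*4+0=4  i=0=0

4,0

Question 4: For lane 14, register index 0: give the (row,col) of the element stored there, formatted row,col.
4,3

lane 14: grp=3 (14/4), tig=2 (14%4)
i=0: r=2*2+0=4, c=grp=3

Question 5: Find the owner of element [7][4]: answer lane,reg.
19,1

c=4->g=4  r=7->t=3,b0=1
L=4*4+3=19  i=1=1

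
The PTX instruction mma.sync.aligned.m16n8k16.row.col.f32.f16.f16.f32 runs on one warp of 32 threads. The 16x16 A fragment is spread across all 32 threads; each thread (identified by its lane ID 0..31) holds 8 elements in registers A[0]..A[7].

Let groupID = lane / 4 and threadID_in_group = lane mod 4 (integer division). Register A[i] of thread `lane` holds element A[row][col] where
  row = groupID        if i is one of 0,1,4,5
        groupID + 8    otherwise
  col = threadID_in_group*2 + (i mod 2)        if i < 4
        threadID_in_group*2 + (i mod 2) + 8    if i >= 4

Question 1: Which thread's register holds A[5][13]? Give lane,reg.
r=5->g=5,rb=0  c=13->cb=1,t=2,b0=1
L=5*4+2=22  i=1*4+0*2+1=5

22,5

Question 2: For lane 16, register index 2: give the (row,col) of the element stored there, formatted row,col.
16: grp=4,tig=0
[2] (4+8,0*2+0+0) = (12,0)

12,0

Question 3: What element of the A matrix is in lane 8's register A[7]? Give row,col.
lane 8: grp=2 (8/4), tig=0 (8%4)
i=7: r=2+8=10, c=0*2+1+8=9

10,9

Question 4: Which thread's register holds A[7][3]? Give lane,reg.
r=7⇒gr=7,Rb=0  c=3⇒Cb=0,th=1,odd=1
L=7*4+1=29  i=0*4+0*2+1=1

29,1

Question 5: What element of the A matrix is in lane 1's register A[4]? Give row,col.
L=1->g=1>>2=0, t=1&3=1
[4]->row 0+0=0  col 1·2+0+8=10

0,10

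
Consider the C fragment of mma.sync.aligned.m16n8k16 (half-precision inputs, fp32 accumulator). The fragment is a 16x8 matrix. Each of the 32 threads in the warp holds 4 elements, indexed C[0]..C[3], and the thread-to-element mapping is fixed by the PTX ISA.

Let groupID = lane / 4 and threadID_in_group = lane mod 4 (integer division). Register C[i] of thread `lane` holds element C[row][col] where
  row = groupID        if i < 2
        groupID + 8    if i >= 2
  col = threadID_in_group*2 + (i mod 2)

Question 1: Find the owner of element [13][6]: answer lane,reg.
r: 13->gid=5,r8=1  c: 6->tid=3,i&1=0
L=5*4+3=23  i=1*2+0=2

23,2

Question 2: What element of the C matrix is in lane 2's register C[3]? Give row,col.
lane 2=>2/4=0, 2 mod 4=2
i=3  r:0+8=>8  c:2·2+1=>5

8,5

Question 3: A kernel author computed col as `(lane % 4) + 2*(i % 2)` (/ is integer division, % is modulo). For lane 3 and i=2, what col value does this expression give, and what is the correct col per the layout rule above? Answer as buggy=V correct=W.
`(lane % 4) + 2*(i % 2)`[3,2]->3
lane 3: gid=0 (3/4), tid=3 (3%4)
i=2: r=0+8=8, c=3*2+0=6
col: 3 vs 6

buggy=3 correct=6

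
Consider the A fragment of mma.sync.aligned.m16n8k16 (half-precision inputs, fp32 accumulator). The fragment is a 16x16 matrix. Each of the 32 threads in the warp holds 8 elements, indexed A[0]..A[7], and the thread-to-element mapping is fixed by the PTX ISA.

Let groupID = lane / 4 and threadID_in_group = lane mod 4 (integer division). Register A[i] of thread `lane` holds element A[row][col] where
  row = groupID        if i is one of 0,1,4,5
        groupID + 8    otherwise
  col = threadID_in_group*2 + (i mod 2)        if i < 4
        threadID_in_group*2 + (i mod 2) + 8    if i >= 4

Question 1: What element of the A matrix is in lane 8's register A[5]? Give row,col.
L=8⇒gr=8>>2=2, th=8&3=0
[5]⇒row 2+0=2  col 0·2+1+8=9

2,9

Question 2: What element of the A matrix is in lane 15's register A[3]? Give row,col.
11,7

lane 15: gid=3 (15/4), tid=3 (15%4)
i=3: r=3+8=11, c=3*2+1+0=7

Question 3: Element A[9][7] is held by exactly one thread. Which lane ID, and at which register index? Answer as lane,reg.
r=9->g=1,rb=1  c=7->cb=0,t=3,b0=1
L=1*4+3=7  i=0*4+1*2+1=3

7,3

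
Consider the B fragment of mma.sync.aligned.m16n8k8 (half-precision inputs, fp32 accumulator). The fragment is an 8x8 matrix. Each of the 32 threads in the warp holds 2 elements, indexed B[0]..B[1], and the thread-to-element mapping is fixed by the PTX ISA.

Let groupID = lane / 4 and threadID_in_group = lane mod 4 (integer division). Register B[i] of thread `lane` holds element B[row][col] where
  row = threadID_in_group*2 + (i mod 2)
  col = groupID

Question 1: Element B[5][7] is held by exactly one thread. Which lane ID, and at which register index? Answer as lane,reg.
30,1

c=7→G=7  r=5→T=2,p=1
L=7*4+2=30  i=1=1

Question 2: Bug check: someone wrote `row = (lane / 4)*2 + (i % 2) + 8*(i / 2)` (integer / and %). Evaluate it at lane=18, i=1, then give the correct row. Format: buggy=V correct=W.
buggy=9 correct=5

`(lane / 4)*2 + (i % 2) + 8*(i / 2)`[18,1]⇒9
lane 18⇒18/4=4, 18 mod 4=2
i=1  r:2·2+1⇒5  c:4
row: 9 vs 5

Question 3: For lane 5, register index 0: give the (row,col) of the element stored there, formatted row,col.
5: G=1,T=1
[0] (1*2+0,1) = (2,1)

2,1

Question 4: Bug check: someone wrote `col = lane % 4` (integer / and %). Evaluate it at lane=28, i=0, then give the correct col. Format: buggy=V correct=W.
buggy=0 correct=7

`lane % 4`[28,0]->0
lane 28: gid=7 (28/4), tid=0 (28%4)
i=0: r=0*2+0=0, c=gid=7
col: 0 vs 7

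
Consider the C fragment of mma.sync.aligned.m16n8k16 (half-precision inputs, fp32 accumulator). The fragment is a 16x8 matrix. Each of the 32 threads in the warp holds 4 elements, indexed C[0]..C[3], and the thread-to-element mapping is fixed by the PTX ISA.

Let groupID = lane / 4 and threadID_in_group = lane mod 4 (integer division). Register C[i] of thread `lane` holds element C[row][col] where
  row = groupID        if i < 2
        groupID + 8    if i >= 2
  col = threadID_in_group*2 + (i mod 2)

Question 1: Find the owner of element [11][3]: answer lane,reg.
r=11⇒gr=3,Rb=1  c=3⇒th=1,odd=1
L=3*4+1=13  i=1*2+1=3

13,3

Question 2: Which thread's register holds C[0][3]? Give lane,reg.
r=0->g=0,rb=0  c=3->t=1,b0=1
L=0*4+1=1  i=0*2+1=1

1,1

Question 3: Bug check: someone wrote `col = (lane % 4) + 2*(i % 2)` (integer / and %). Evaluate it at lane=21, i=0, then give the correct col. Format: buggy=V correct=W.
`(lane % 4) + 2*(i % 2)`[21,0]=>1
lane 21=>21/4=5, 21 mod 4=1
i=0  r:5+0=>5  c:2·1+0=>2
col: 1 vs 2

buggy=1 correct=2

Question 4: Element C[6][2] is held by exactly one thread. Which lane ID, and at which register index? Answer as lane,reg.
25,0

r: 6->gid=6,r8=0  c: 2->tid=1,i&1=0
L=6*4+1=25  i=0*2+0=0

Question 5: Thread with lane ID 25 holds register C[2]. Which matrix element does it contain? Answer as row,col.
lane 25=>25/4=6, 25 mod 4=1
i=2  r:6+8=>14  c:2·1+0=>2

14,2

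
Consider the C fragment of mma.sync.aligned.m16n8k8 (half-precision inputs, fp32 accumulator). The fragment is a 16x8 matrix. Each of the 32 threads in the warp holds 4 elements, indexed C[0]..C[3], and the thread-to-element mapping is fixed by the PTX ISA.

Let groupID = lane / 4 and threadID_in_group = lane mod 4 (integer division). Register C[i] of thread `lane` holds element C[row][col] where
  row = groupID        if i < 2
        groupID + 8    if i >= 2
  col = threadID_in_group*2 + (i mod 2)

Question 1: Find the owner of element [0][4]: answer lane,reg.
2,0

r:0=>grp=0,rB=0  c:4=>tig=2,lo=0
L=0*4+2=2  i=0*2+0=0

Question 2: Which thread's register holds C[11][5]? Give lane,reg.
14,3

r=11→G=3,rhi=1  c=5→T=2,p=1
L=3*4+2=14  i=1*2+1=3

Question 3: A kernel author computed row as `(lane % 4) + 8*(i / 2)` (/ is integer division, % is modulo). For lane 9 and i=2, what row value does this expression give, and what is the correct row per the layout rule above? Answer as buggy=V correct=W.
buggy=9 correct=10

`(lane % 4) + 8*(i / 2)`[9,2]->9
9: gid=2,tid=1
[2] (2+8,1*2+0) = (10,2)
row: 9 vs 10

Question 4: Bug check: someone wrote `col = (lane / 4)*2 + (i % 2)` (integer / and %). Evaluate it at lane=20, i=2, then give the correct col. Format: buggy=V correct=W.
buggy=10 correct=0

`(lane / 4)*2 + (i % 2)`[20,2]->10
20: g=5,t=0
[2] (5+8,0*2+0) = (13,0)
col: 10 vs 0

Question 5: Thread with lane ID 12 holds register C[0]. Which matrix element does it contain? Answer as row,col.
lane 12: grp=3 (12/4), tig=0 (12%4)
i=0: r=3+0=3, c=0*2+0=0

3,0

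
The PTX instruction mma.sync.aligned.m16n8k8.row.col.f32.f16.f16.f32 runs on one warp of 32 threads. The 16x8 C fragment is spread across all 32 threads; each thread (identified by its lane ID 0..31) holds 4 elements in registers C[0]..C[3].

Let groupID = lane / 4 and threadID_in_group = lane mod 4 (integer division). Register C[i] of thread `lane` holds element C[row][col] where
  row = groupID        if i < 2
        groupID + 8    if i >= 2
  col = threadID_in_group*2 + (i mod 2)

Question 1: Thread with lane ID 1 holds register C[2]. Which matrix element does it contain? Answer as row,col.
L=1->gid=1>>2=0, tid=1&3=1
[2]->row 0+8=8  col 1·2+0=2

8,2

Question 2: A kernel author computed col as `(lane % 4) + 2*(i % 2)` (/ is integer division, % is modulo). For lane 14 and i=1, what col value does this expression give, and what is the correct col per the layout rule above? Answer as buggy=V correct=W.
`(lane % 4) + 2*(i % 2)`[14,1]→4
14: G=3,T=2
[1] (3+0,2*2+1) = (3,5)
col: 4 vs 5

buggy=4 correct=5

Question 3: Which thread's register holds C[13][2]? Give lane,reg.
21,2

r:13=>grp=5,rB=1  c:2=>tig=1,lo=0
L=5*4+1=21  i=1*2+0=2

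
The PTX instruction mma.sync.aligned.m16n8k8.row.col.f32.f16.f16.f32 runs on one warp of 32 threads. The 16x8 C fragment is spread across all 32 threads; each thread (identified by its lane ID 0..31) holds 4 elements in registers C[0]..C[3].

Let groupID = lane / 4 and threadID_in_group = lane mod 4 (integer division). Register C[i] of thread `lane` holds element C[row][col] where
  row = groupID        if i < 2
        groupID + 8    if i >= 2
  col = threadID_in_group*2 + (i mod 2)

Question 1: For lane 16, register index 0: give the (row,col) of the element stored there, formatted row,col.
4,0

lane 16->16/4=4, 16 mod 4=0
i=0  r:4+0->4  c:2·0+0->0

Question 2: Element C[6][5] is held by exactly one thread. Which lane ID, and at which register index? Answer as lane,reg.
26,1

r:6=>grp=6,rB=0  c:5=>tig=2,lo=1
L=6*4+2=26  i=0*2+1=1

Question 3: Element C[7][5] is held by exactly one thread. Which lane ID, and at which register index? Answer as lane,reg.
30,1

r=7→G=7,rhi=0  c=5→T=2,p=1
L=7*4+2=30  i=0*2+1=1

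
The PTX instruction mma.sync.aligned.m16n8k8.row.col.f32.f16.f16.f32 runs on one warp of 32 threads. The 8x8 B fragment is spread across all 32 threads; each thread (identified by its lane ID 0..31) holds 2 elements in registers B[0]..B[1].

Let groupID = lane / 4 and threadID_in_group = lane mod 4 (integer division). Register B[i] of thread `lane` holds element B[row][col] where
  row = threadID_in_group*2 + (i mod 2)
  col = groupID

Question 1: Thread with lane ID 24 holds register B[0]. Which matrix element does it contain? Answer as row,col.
lane 24: gid=6 (24/4), tid=0 (24%4)
i=0: r=0*2+0=0, c=gid=6

0,6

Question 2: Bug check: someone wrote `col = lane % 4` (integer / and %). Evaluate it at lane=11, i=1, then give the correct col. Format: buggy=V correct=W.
buggy=3 correct=2

`lane % 4`[11,1]→3
lane 11: G=2 (11/4), T=3 (11%4)
i=1: r=3*2+1=7, c=G=2
col: 3 vs 2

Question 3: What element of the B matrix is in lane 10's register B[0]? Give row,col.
4,2

lane 10: gr=2 (10/4), th=2 (10%4)
i=0: r=2*2+0=4, c=gr=2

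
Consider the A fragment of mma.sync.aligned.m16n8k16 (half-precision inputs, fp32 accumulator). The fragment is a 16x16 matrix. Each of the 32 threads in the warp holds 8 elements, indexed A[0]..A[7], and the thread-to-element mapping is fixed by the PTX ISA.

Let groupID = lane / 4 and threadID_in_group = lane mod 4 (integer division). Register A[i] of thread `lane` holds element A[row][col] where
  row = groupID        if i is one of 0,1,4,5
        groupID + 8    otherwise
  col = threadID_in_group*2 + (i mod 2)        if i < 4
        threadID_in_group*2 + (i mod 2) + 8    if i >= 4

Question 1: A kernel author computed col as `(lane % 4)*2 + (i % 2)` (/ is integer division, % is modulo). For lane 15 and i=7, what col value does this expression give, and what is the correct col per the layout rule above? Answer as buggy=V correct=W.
`(lane % 4)*2 + (i % 2)`[15,7]→7
lane 15→15/4=3, 15 mod 4=3
i=7  r:3+8→11  c:2·3+1+8→15
col: 7 vs 15

buggy=7 correct=15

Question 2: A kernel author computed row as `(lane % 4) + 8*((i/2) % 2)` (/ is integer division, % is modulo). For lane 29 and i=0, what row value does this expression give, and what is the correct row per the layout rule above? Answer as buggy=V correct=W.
buggy=1 correct=7

`(lane % 4) + 8*((i/2) % 2)`[29,0]->1
29: g=7,t=1
[0] (7+0,1*2+0+0) = (7,2)
row: 1 vs 7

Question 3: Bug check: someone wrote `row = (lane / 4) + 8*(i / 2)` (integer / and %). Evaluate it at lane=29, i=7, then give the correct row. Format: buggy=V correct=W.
buggy=31 correct=15

`(lane / 4) + 8*(i / 2)`[29,7]->31
L=29->gid=29>>2=7, tid=29&3=1
[7]->row 7+8=15  col 1·2+1+8=11
row: 31 vs 15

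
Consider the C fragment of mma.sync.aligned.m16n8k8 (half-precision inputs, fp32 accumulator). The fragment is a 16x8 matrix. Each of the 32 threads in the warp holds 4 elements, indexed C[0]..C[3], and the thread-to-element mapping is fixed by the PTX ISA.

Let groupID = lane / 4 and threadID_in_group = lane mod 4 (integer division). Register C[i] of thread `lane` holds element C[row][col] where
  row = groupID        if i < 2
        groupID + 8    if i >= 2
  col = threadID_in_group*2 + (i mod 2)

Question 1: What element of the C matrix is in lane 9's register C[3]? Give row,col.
lane 9→9/4=2, 9 mod 4=1
i=3  r:2+8→10  c:2·1+1→3

10,3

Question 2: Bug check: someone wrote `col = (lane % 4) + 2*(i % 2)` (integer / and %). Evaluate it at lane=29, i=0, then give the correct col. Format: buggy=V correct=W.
buggy=1 correct=2

`(lane % 4) + 2*(i % 2)`[29,0]→1
29: G=7,T=1
[0] (7+0,1*2+0) = (7,2)
col: 1 vs 2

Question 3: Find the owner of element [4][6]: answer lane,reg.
r:4=>grp=4,rB=0  c:6=>tig=3,lo=0
L=4*4+3=19  i=0*2+0=0

19,0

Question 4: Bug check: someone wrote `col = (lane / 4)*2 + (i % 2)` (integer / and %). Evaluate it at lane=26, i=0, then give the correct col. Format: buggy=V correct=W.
`(lane / 4)*2 + (i % 2)`[26,0]->12
L=26->g=26>>2=6, t=26&3=2
[0]->row 6+0=6  col 2·2+0=4
col: 12 vs 4

buggy=12 correct=4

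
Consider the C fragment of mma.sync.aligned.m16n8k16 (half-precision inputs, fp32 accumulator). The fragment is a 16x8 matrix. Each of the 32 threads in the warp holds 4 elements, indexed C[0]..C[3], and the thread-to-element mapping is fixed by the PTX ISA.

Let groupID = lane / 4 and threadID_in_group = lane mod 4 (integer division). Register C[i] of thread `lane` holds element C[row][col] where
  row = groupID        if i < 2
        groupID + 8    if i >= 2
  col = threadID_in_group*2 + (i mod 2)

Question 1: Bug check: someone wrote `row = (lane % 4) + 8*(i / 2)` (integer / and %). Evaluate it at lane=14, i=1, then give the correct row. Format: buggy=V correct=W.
`(lane % 4) + 8*(i / 2)`[14,1]->2
14: g=3,t=2
[1] (3+0,2*2+1) = (3,5)
row: 2 vs 3

buggy=2 correct=3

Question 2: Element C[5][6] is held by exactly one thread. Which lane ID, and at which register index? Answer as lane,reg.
r: 5->gid=5,r8=0  c: 6->tid=3,i&1=0
L=5*4+3=23  i=0*2+0=0

23,0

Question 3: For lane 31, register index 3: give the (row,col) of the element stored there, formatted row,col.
15,7

lane 31→31/4=7, 31 mod 4=3
i=3  r:7+8→15  c:2·3+1→7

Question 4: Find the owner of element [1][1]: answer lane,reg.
r=1->g=1,rb=0  c=1->t=0,b0=1
L=1*4+0=4  i=0*2+1=1

4,1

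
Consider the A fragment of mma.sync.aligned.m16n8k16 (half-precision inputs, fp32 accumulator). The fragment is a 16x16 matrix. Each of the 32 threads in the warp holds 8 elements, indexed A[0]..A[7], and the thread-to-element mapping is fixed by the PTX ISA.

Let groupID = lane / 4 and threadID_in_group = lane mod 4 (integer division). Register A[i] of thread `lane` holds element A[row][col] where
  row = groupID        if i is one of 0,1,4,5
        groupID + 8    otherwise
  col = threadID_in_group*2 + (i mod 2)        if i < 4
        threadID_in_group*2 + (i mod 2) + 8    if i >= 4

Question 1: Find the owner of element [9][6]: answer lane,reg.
r:9=>grp=1,rB=1  c:6=>cB=0,tig=3,lo=0
L=1*4+3=7  i=0*4+1*2+0=2

7,2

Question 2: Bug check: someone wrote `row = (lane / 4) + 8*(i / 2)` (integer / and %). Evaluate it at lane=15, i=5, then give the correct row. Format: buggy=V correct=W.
`(lane / 4) + 8*(i / 2)`[15,5]⇒19
15: gr=3,th=3
[5] (3+0,3*2+1+8) = (3,15)
row: 19 vs 3

buggy=19 correct=3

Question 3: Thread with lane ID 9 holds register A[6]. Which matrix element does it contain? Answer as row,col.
10,10

lane 9: grp=2 (9/4), tig=1 (9%4)
i=6: r=2+8=10, c=1*2+0+8=10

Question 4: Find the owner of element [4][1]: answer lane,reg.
r:4=>grp=4,rB=0  c:1=>cB=0,tig=0,lo=1
L=4*4+0=16  i=0*4+0*2+1=1

16,1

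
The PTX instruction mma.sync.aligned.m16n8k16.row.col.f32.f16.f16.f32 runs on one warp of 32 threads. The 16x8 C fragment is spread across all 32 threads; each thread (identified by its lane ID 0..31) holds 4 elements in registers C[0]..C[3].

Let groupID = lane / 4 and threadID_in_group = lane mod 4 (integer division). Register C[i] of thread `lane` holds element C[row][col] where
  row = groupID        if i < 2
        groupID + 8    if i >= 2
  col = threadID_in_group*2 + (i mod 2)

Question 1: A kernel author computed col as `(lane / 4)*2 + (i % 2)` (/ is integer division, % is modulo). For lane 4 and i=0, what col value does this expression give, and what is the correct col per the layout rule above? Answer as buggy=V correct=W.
`(lane / 4)*2 + (i % 2)`[4,0]→2
lane 4: G=1 (4/4), T=0 (4%4)
i=0: r=1+0=1, c=0*2+0=0
col: 2 vs 0

buggy=2 correct=0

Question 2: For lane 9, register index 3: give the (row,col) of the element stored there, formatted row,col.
9: G=2,T=1
[3] (2+8,1*2+1) = (10,3)

10,3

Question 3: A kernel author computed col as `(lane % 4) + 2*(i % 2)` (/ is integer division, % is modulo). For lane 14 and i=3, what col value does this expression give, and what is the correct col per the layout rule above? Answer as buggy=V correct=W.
buggy=4 correct=5

`(lane % 4) + 2*(i % 2)`[14,3]→4
lane 14→14/4=3, 14 mod 4=2
i=3  r:3+8→11  c:2·2+1→5
col: 4 vs 5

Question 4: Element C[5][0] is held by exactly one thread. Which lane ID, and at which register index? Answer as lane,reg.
20,0

r:5=>grp=5,rB=0  c:0=>tig=0,lo=0
L=5*4+0=20  i=0*2+0=0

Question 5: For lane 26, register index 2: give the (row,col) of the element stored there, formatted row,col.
14,4

lane 26: gr=6 (26/4), th=2 (26%4)
i=2: r=6+8=14, c=2*2+0=4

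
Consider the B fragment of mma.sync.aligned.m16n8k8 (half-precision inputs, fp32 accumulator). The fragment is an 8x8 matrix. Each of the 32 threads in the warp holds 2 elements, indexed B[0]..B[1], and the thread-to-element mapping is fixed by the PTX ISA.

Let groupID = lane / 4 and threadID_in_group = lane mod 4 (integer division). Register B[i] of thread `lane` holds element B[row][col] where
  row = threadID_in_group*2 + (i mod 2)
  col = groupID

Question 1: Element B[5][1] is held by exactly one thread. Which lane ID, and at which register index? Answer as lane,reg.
c:1=>grp=1  r:5=>tig=2,lo=1
L=1*4+2=6  i=1=1

6,1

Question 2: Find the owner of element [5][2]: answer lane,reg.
10,1

c=2→G=2  r=5→T=2,p=1
L=2*4+2=10  i=1=1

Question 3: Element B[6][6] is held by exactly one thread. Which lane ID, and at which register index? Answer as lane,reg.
27,0

c=6→G=6  r=6→T=3,p=0
L=6*4+3=27  i=0=0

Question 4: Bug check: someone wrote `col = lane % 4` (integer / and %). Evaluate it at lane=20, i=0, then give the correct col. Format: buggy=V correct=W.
`lane % 4`[20,0]→0
lane 20→20/4=5, 20 mod 4=0
i=0  r:2·0+0→0  c:5
col: 0 vs 5

buggy=0 correct=5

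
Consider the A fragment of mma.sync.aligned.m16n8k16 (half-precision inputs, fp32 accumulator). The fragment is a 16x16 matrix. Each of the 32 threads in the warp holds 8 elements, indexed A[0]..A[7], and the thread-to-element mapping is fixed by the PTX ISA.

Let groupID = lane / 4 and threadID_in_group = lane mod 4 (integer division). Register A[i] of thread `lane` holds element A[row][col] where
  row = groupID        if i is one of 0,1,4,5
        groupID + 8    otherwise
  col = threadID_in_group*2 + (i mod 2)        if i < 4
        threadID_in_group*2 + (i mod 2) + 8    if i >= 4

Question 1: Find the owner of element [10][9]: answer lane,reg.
8,7

r=10⇒gr=2,Rb=1  c=9⇒Cb=1,th=0,odd=1
L=2*4+0=8  i=1*4+1*2+1=7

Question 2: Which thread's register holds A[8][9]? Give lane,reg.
0,7

r=8→G=0,rhi=1  c=9→chi=1,T=0,p=1
L=0*4+0=0  i=1*4+1*2+1=7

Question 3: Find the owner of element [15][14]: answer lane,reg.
r=15⇒gr=7,Rb=1  c=14⇒Cb=1,th=3,odd=0
L=7*4+3=31  i=1*4+1*2+0=6

31,6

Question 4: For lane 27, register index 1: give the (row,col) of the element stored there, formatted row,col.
6,7

L=27→G=27>>2=6, T=27&3=3
[1]→row 6+0=6  col 3·2+1+0=7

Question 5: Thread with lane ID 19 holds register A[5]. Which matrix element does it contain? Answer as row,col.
4,15

lane 19⇒19/4=4, 19 mod 4=3
i=5  r:4+0⇒4  c:2·3+1+8⇒15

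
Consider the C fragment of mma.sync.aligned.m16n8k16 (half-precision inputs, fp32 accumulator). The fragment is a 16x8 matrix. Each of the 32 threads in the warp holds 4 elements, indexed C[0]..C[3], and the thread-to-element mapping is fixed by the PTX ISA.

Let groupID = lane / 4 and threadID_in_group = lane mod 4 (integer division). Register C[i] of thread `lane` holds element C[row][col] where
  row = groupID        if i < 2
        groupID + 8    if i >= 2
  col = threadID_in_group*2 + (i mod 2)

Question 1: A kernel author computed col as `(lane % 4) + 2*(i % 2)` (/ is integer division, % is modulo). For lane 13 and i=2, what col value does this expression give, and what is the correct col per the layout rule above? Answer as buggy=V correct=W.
buggy=1 correct=2

`(lane % 4) + 2*(i % 2)`[13,2]→1
lane 13: G=3 (13/4), T=1 (13%4)
i=2: r=3+8=11, c=1*2+0=2
col: 1 vs 2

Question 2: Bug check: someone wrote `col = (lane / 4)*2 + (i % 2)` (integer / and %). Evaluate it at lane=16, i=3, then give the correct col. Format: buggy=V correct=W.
buggy=9 correct=1

`(lane / 4)*2 + (i % 2)`[16,3]->9
L=16->g=16>>2=4, t=16&3=0
[3]->row 4+8=12  col 0·2+1=1
col: 9 vs 1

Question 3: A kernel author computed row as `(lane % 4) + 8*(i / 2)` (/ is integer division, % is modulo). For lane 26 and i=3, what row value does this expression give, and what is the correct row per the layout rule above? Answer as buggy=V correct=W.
buggy=10 correct=14

`(lane % 4) + 8*(i / 2)`[26,3]->10
L=26->g=26>>2=6, t=26&3=2
[3]->row 6+8=14  col 2·2+1=5
row: 10 vs 14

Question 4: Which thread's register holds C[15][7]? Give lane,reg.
31,3

r: 15->gid=7,r8=1  c: 7->tid=3,i&1=1
L=7*4+3=31  i=1*2+1=3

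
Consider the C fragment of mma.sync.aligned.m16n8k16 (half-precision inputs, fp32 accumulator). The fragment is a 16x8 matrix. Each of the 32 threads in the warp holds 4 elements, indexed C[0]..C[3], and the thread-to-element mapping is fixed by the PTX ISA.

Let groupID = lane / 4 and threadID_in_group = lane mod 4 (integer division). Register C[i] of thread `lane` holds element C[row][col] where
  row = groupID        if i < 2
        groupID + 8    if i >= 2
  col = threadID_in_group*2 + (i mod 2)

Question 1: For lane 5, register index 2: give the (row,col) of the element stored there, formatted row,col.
9,2

5: grp=1,tig=1
[2] (1+8,1*2+0) = (9,2)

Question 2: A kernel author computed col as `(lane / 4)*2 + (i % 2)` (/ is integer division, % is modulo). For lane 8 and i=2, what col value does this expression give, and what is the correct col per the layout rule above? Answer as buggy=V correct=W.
`(lane / 4)*2 + (i % 2)`[8,2]->4
lane 8->8/4=2, 8 mod 4=0
i=2  r:2+8->10  c:2·0+0->0
col: 4 vs 0

buggy=4 correct=0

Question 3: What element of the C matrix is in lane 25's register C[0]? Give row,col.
6,2

L=25->gid=25>>2=6, tid=25&3=1
[0]->row 6+0=6  col 1·2+0=2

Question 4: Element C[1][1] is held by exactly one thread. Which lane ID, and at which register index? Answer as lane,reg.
4,1

r=1->g=1,rb=0  c=1->t=0,b0=1
L=1*4+0=4  i=0*2+1=1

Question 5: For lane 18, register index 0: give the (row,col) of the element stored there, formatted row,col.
4,4

18: gr=4,th=2
[0] (4+0,2*2+0) = (4,4)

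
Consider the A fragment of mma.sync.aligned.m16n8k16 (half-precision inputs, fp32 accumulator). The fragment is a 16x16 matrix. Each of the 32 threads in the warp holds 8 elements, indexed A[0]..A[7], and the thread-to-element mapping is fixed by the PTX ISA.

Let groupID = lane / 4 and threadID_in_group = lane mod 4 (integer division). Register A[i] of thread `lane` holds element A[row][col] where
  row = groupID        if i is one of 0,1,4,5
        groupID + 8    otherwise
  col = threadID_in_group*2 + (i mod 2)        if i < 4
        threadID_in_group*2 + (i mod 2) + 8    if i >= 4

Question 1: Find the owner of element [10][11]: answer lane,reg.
9,7

r:10=>grp=2,rB=1  c:11=>cB=1,tig=1,lo=1
L=2*4+1=9  i=1*4+1*2+1=7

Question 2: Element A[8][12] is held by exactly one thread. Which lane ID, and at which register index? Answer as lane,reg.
2,6

r=8→G=0,rhi=1  c=12→chi=1,T=2,p=0
L=0*4+2=2  i=1*4+1*2+0=6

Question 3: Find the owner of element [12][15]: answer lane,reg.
r=12⇒gr=4,Rb=1  c=15⇒Cb=1,th=3,odd=1
L=4*4+3=19  i=1*4+1*2+1=7

19,7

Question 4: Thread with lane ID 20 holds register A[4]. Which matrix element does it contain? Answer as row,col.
5,8

L=20→G=20>>2=5, T=20&3=0
[4]→row 5+0=5  col 0·2+0+8=8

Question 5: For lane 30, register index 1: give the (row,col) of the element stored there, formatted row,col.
7,5

L=30->g=30>>2=7, t=30&3=2
[1]->row 7+0=7  col 2·2+1+0=5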